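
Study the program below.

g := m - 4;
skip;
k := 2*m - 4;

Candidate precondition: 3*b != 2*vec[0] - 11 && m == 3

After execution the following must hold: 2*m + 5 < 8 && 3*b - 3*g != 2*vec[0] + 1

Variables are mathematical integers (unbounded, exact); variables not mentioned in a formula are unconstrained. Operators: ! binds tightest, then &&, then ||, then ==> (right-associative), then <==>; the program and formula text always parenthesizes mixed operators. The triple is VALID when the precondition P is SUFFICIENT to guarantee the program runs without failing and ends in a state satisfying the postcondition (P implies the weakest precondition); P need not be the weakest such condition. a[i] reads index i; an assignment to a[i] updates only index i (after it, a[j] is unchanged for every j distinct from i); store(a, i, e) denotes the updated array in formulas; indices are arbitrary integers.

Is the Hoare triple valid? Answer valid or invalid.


Working backward. After the program, the postcondition 2*m + 5 < 8 && 3*b - 3*g != 2*vec[0] + 1 must hold; in canonical form it is 2*m < 3 && 3*b != 2*vec[0] + 3*g + 1.
Before k := 2*m - 4: 2*m < 3 && 3*b != 2*vec[0] + 3*g + 1
Before skip: 2*m < 3 && 3*b != 2*vec[0] + 3*g + 1
Before g := m - 4: 2*m < 3 && 3*b != 2*vec[0] + 3*m - 11
The weakest precondition is 2*m < 3 && 3*b != 2*vec[0] + 3*m - 11.
Check whether 3*b != 2*vec[0] - 11 && m == 3 implies it.
Countermodel: at the initial state b = 0, m = 3, vec = {[0] = 0, elsewhere 0}, the precondition holds but the weakest precondition fails.
Answer: invalid


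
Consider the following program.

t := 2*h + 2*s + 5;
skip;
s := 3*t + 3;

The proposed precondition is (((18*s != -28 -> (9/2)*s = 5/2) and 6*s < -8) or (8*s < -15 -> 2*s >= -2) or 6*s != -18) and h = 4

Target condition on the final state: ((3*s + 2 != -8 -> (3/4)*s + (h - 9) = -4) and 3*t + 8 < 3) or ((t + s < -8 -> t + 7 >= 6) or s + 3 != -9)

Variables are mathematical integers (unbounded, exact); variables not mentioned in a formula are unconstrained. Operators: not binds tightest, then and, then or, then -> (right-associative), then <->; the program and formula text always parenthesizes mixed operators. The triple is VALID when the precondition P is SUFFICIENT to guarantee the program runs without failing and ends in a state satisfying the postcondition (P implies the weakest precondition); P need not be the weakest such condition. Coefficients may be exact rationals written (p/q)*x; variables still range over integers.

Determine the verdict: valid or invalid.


Working backward. After the program, the postcondition ((3*s + 2 != -8 -> (3/4)*s + (h - 9) = -4) and 3*t + 8 < 3) or ((t + s < -8 -> t + 7 >= 6) or s + 3 != -9) must hold; in canonical form it is ((3*s != -10 -> h + (3/4)*s = 5) and 3*t < -5) or (s + t < -8 -> t >= -1) or s != -12.
Before s := 3*t + 3: ((9*t != -19 -> h + (9/4)*t = 11/4) and 3*t < -5) or (4*t < -11 -> t >= -1) or 3*t != -15
Before skip: ((9*t != -19 -> h + (9/4)*t = 11/4) and 3*t < -5) or (4*t < -11 -> t >= -1) or 3*t != -15
Before t := 2*h + 2*s + 5: ((18*h + 18*s != -64 -> (11/2)*h + (9/2)*s = -17/2) and 6*h + 6*s < -20) or (8*h + 8*s < -31 -> 2*h + 2*s >= -6) or 6*h + 6*s != -30
The weakest precondition is ((18*h + 18*s != -64 -> (11/2)*h + (9/2)*s = -17/2) and 6*h + 6*s < -20) or (8*h + 8*s < -31 -> 2*h + 2*s >= -6) or 6*h + 6*s != -30.
Check whether (((18*s != -28 -> (9/2)*s = 5/2) and 6*s < -8) or (8*s < -15 -> 2*s >= -2) or 6*s != -18) and h = 4 implies it.
Countermodel: at the initial state h = 4, s = -9, the precondition holds but the weakest precondition fails.
Answer: invalid


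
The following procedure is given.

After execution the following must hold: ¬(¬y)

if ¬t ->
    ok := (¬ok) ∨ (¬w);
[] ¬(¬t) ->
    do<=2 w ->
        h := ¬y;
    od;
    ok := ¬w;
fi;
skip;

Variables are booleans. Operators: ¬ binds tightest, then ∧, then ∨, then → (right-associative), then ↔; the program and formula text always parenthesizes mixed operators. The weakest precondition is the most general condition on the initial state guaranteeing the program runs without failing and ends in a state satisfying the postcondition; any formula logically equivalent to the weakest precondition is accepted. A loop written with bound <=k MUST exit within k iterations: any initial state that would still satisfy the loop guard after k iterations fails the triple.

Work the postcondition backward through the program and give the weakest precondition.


Working backward. After the program, the postcondition ¬(¬y) must hold; in canonical form it is y.
Before skip: y
Then branch requires y; else branch requires (w → ((w → ((¬w) ∧ y)) ∧ ((¬w) → y))) ∧ ((¬w) → y).
Before the if: ((¬t) → y) ∧ (t → ((w → ((w → ((¬w) ∧ y)) ∧ ((¬w) → y))) ∧ ((¬w) → y)))
Answer: WP = ((¬t) → y) ∧ (t → ((w → ((w → ((¬w) ∧ y)) ∧ ((¬w) → y))) ∧ ((¬w) → y)))


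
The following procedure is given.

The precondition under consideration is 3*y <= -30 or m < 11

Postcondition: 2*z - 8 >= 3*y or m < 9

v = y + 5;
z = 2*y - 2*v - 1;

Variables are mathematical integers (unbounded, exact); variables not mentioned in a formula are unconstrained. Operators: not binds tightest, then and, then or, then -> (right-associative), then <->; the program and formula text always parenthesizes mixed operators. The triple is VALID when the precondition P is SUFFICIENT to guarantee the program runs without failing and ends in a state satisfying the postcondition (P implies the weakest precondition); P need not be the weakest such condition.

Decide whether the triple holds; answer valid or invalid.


Working backward. After the program, the postcondition 2*z - 8 >= 3*y or m < 9 must hold; in canonical form it is 2*z >= 3*y + 8 or m < 9.
Before z := 2*y - 2*v - 1: y >= 4*v + 10 or m < 9
Before v := y + 5: 3*y <= -30 or m < 9
The weakest precondition is 3*y <= -30 or m < 9.
Check whether 3*y <= -30 or m < 11 implies it.
Countermodel: at the initial state m = 9, y = -9, the precondition holds but the weakest precondition fails.
Answer: invalid


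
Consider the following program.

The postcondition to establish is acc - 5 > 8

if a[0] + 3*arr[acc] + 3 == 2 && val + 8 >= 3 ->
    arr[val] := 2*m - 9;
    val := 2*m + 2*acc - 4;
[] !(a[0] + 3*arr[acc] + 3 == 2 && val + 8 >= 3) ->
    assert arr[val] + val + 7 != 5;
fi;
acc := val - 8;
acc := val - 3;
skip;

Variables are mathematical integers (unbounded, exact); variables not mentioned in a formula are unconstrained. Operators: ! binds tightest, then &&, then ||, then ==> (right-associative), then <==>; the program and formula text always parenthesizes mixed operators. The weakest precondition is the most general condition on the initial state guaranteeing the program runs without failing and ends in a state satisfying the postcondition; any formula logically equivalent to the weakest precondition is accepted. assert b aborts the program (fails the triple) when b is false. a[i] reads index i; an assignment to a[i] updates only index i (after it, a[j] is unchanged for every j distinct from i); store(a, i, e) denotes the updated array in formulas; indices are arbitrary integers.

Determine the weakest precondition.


Working backward. After the program, the postcondition acc - 5 > 8 must hold; in canonical form it is acc > 13.
Before skip: acc > 13
Before acc := val - 3: val > 16
Before acc := val - 8: val > 16
Then branch requires 2*acc + 2*m > 20; else branch requires arr[val] + val != -2 && val > 16.
Before the if: ((a[0] + 3*arr[acc] == -1 && val >= -5) ==> 2*acc + 2*m > 20) && ((!(a[0] + 3*arr[acc] == -1 && val >= -5)) ==> (arr[val] + val != -2 && val > 16))
Answer: WP = ((a[0] + 3*arr[acc] == -1 && val >= -5) ==> 2*acc + 2*m > 20) && ((!(a[0] + 3*arr[acc] == -1 && val >= -5)) ==> (arr[val] + val != -2 && val > 16))


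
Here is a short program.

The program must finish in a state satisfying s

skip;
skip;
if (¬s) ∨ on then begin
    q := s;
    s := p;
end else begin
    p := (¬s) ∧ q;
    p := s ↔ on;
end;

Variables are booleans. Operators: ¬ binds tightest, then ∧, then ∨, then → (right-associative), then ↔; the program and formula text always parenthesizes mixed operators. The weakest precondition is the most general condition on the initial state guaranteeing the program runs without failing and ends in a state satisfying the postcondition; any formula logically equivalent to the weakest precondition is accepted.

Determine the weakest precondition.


Working backward. After the program, s must hold.
Then branch requires p; else branch requires s.
Before the if: (((¬s) ∨ on) → p) ∧ ((¬((¬s) ∨ on)) → s)
Before skip: (((¬s) ∨ on) → p) ∧ ((¬((¬s) ∨ on)) → s)
Before skip: (((¬s) ∨ on) → p) ∧ ((¬((¬s) ∨ on)) → s)
Answer: WP = (((¬s) ∨ on) → p) ∧ ((¬((¬s) ∨ on)) → s)


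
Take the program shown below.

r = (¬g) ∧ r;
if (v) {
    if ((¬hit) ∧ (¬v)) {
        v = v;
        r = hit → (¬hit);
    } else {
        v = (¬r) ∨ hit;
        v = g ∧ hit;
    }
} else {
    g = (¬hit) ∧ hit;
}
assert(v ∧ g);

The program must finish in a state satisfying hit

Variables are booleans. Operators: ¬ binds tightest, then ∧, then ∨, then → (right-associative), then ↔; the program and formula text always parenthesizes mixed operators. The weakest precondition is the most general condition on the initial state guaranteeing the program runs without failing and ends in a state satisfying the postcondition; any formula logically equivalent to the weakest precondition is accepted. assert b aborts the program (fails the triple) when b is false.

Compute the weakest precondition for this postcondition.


Working backward. After the program, hit must hold.
Before assert v ∧ g: v ∧ g ∧ hit
Then branch requires (((¬hit) ∧ (¬v)) → (v ∧ g ∧ hit)) ∧ ((¬((¬hit) ∧ (¬v))) → (g ∧ hit)); else branch requires false.
Before the if: (v → ((((¬hit) ∧ (¬v)) → (v ∧ g ∧ hit)) ∧ ((¬((¬hit) ∧ (¬v))) → (g ∧ hit)))) ∧ v
Before r := (¬g) ∧ r: (v → ((((¬hit) ∧ (¬v)) → (v ∧ g ∧ hit)) ∧ ((¬((¬hit) ∧ (¬v))) → (g ∧ hit)))) ∧ v
Answer: WP = (v → ((((¬hit) ∧ (¬v)) → (v ∧ g ∧ hit)) ∧ ((¬((¬hit) ∧ (¬v))) → (g ∧ hit)))) ∧ v


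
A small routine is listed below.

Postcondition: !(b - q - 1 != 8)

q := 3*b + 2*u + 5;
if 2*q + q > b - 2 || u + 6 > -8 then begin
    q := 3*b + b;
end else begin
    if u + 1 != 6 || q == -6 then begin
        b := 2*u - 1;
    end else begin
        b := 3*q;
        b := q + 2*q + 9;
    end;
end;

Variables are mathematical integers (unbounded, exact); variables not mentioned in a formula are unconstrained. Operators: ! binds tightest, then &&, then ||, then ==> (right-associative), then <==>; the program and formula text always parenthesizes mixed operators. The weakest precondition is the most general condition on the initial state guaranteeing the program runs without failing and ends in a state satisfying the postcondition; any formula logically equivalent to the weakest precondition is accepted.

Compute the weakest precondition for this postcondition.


Working backward. After the program, the postcondition !(b - q - 1 != 8) must hold; in canonical form it is !(b != q + 9).
Then branch requires !(3*b != -9); else branch requires ((u != 5 || q == -6) ==> (!(2*u != q + 10))) && ((!(u != 5 || q == -6)) ==> (!(2*q != 0))).
Before the if: ((3*q > b - 2 || u > -14) ==> (!(3*b != -9))) && ((!(3*q > b - 2 || u > -14)) ==> (((u != 5 || q == -6) ==> (!(2*u != q + 10))) && ((!(u != 5 || q == -6)) ==> (!(2*q != 0)))))
Before q := 3*b + 2*u + 5: ((8*b + 6*u > -17 || u > -14) ==> (!(3*b != -9))) && ((!(8*b + 6*u > -17 || u > -14)) ==> (((u != 5 || 3*b + 2*u == -11) ==> (!(3*b != -15))) && ((!(u != 5 || 3*b + 2*u == -11)) ==> (!(6*b + 4*u != -10)))))
Answer: WP = ((8*b + 6*u > -17 || u > -14) ==> (!(3*b != -9))) && ((!(8*b + 6*u > -17 || u > -14)) ==> (((u != 5 || 3*b + 2*u == -11) ==> (!(3*b != -15))) && ((!(u != 5 || 3*b + 2*u == -11)) ==> (!(6*b + 4*u != -10)))))


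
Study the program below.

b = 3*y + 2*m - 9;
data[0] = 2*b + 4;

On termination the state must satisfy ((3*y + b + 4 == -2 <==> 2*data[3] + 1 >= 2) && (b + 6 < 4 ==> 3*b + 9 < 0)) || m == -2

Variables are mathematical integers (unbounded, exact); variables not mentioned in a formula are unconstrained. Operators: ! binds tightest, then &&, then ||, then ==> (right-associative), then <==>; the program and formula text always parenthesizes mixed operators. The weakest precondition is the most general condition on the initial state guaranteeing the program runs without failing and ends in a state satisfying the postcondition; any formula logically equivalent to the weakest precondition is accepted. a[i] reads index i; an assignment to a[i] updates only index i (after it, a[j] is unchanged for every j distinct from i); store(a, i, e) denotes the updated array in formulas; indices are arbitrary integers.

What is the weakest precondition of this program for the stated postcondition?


Working backward. After the program, the postcondition ((3*y + b + 4 == -2 <==> 2*data[3] + 1 >= 2) && (b + 6 < 4 ==> 3*b + 9 < 0)) || m == -2 must hold; in canonical form it is ((b + 3*y == -6 <==> 2*data[3] >= 1) && (b < -2 ==> 3*b < -9)) || m == -2.
Before data[0] := 2*b + 4: ((b + 3*y == -6 <==> 2*data[3] >= 1) && (b < -2 ==> 3*b < -9)) || m == -2
Before b := 3*y + 2*m - 9: ((2*m + 6*y == 3 <==> 2*data[3] >= 1) && (2*m + 3*y < 7 ==> 6*m + 9*y < 18)) || m == -2
Answer: WP = ((2*m + 6*y == 3 <==> 2*data[3] >= 1) && (2*m + 3*y < 7 ==> 6*m + 9*y < 18)) || m == -2


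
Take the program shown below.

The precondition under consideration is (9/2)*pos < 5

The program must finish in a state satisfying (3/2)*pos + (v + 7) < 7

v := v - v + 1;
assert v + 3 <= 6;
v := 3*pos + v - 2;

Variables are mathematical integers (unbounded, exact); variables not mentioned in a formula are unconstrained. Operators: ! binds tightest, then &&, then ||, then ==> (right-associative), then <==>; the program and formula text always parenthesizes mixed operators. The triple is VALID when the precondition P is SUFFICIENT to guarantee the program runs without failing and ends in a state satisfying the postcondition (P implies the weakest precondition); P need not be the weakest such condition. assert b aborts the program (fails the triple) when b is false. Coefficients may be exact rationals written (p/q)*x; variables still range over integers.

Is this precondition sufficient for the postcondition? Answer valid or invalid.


Working backward. After the program, the postcondition (3/2)*pos + (v + 7) < 7 must hold; in canonical form it is (3/2)*pos + v < 0.
Before v := 3*pos + v - 2: (9/2)*pos + v < 2
Before assert v + 3 <= 6: v <= 3 && (9/2)*pos + v < 2
Before v := v - v + 1: (9/2)*pos < 1
The weakest precondition is (9/2)*pos < 1.
Check whether (9/2)*pos < 5 implies it.
Countermodel: at the initial state pos = 1, the precondition holds but the weakest precondition fails.
Answer: invalid


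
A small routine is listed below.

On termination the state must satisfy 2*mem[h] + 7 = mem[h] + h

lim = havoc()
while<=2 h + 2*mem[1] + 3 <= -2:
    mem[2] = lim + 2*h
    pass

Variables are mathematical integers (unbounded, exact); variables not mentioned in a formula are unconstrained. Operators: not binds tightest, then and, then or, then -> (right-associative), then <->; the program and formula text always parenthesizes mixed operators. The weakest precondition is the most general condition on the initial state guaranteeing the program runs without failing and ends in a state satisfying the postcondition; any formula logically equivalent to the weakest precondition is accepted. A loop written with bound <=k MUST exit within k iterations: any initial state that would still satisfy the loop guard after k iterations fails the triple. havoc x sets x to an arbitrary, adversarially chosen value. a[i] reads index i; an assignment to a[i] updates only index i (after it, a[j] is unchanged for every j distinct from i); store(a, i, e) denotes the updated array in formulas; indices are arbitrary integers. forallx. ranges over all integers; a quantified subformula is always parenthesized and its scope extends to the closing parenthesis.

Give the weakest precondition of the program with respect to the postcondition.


Working backward. After the program, the postcondition 2*mem[h] + 7 = mem[h] + h must hold; in canonical form it is mem[h] = h - 7.
Before the loop (bound <=2), unroll the exhaustion recursion (WP_0 = exit-now case; WP_j = one more guarded iteration, up to j = 2):
  WP_0: (not (2*mem[1] + h <= -5)) and mem[h] = h - 7
  WP_1: (2*mem[1] + h <= -5 -> ((not (2*mem[1] + h <= -5)) and store(mem, 2, 2*h + lim)[h] = h - 7)) and ((not (2*mem[1] + h <= -5)) -> mem[h] = h - 7)
  WP_2: (2*mem[1] + h <= -5 -> ((2*mem[1] + h <= -5 -> ((not (2*mem[1] + h <= -5)) and store(store(mem, 2, 2*h + lim), 2, 2*h + lim)[h] = h - 7)) and ((not (2*mem[1] + h <= -5)) -> store(mem, 2, 2*h + lim)[h] = h - 7))) and ((not (2*mem[1] + h <= -5)) -> mem[h] = h - 7)
So before the loop: (2*mem[1] + h <= -5 -> ((2*mem[1] + h <= -5 -> ((not (2*mem[1] + h <= -5)) and store(store(mem, 2, 2*h + lim), 2, 2*h + lim)[h] = h - 7)) and ((not (2*mem[1] + h <= -5)) -> store(mem, 2, 2*h + lim)[h] = h - 7))) and ((not (2*mem[1] + h <= -5)) -> mem[h] = h - 7)
Before havoc lim: forall lim_1. ((2*mem[1] + h <= -5 -> ((2*mem[1] + h <= -5 -> ((not (2*mem[1] + h <= -5)) and store(store(mem, 2, 2*h + lim_1), 2, 2*h + lim_1)[h] = h - 7)) and ((not (2*mem[1] + h <= -5)) -> store(mem, 2, 2*h + lim_1)[h] = h - 7))) and ((not (2*mem[1] + h <= -5)) -> mem[h] = h - 7))
Answer: WP = forall lim_1. ((2*mem[1] + h <= -5 -> ((2*mem[1] + h <= -5 -> ((not (2*mem[1] + h <= -5)) and store(store(mem, 2, 2*h + lim_1), 2, 2*h + lim_1)[h] = h - 7)) and ((not (2*mem[1] + h <= -5)) -> store(mem, 2, 2*h + lim_1)[h] = h - 7))) and ((not (2*mem[1] + h <= -5)) -> mem[h] = h - 7))


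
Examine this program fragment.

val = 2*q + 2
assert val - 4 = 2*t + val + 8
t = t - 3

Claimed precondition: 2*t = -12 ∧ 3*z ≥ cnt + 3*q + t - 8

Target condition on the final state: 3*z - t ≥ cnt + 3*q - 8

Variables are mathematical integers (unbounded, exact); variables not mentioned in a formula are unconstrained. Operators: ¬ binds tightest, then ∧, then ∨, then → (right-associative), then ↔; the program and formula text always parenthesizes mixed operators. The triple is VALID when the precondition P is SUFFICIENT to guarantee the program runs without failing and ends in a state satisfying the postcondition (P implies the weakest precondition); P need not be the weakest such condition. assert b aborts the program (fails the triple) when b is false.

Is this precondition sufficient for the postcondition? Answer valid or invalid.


Working backward. After the program, the postcondition 3*z - t ≥ cnt + 3*q - 8 must hold; in canonical form it is 3*z ≥ cnt + 3*q + t - 8.
Before t := t - 3: 3*z ≥ cnt + 3*q + t - 11
Before assert val - 4 = 2*t + val + 8: 2*t = -12 ∧ 3*z ≥ cnt + 3*q + t - 11
Before val := 2*q + 2: 2*t = -12 ∧ 3*z ≥ cnt + 3*q + t - 11
The weakest precondition is 2*t = -12 ∧ 3*z ≥ cnt + 3*q + t - 11.
Check whether 2*t = -12 ∧ 3*z ≥ cnt + 3*q + t - 8 implies it.
Every state satisfying the precondition satisfies the weakest precondition: the implication holds.
Answer: valid


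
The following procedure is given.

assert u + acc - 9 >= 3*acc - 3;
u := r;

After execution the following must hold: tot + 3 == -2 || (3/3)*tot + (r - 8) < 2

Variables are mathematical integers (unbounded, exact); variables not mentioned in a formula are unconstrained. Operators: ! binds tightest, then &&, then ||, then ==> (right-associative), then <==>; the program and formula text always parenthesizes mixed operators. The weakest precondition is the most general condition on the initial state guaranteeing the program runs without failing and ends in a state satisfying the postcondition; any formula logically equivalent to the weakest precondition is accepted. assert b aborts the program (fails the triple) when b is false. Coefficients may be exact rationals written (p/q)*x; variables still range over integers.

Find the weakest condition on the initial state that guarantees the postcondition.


Working backward. After the program, the postcondition tot + 3 == -2 || (3/3)*tot + (r - 8) < 2 must hold; in canonical form it is tot == -5 || r + tot < 10.
Before u := r: tot == -5 || r + tot < 10
Before assert u + acc - 9 >= 3*acc - 3: u >= 2*acc + 6 && (tot == -5 || r + tot < 10)
Answer: WP = u >= 2*acc + 6 && (tot == -5 || r + tot < 10)


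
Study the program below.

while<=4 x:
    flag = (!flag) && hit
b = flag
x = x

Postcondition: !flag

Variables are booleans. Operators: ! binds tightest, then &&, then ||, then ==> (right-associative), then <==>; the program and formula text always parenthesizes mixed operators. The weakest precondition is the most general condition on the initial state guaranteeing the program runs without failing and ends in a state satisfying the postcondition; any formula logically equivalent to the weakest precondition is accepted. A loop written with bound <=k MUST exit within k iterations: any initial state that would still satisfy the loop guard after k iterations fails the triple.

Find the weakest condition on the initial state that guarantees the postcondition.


Working backward. After the program, !flag must hold.
Before x := x: !flag
Before b := flag: !flag
Before the loop (bound <=4), unroll the exhaustion recursion (WP_0 = exit-now case; WP_j = one more guarded iteration, up to j = 4):
  WP_0: (!x) && (!flag)
  WP_1: (x ==> ((!x) && (!((!flag) && hit)))) && ((!x) ==> (!flag))
  WP_2: (x ==> ((x ==> ((!x) && (!((!((!flag) && hit)) && hit)))) && ((!x) ==> (!((!flag) && hit))))) && ((!x) ==> (!flag))
  WP_3: (x ==> ((x ==> ((x ==> ((!x) && (!((!((!((!flag) && hit)) && hit)) && hit)))) && ((!x) ==> (!((!((!flag) && hit)) && hit))))) && ((!x) ==> (!((!flag) && hit))))) && ((!x) ==> (!flag))
  WP_4: (x ==> ((x ==> ((x ==> ((x ==> ((!x) && (!((!((!((!((!flag) && hit)) && hit)) && hit)) && hit)))) && ((!x) ==> (!((!((!((!flag) && hit)) && hit)) && hit))))) && ((!x) ==> (!((!((!flag) && hit)) && hit))))) && ((!x) ==> (!((!flag) && hit))))) && ((!x) ==> (!flag))
So before the loop: (x ==> ((x ==> ((x ==> ((x ==> ((!x) && (!((!((!((!((!flag) && hit)) && hit)) && hit)) && hit)))) && ((!x) ==> (!((!((!((!flag) && hit)) && hit)) && hit))))) && ((!x) ==> (!((!((!flag) && hit)) && hit))))) && ((!x) ==> (!((!flag) && hit))))) && ((!x) ==> (!flag))
Answer: WP = (x ==> ((x ==> ((x ==> ((x ==> ((!x) && (!((!((!((!((!flag) && hit)) && hit)) && hit)) && hit)))) && ((!x) ==> (!((!((!((!flag) && hit)) && hit)) && hit))))) && ((!x) ==> (!((!((!flag) && hit)) && hit))))) && ((!x) ==> (!((!flag) && hit))))) && ((!x) ==> (!flag))


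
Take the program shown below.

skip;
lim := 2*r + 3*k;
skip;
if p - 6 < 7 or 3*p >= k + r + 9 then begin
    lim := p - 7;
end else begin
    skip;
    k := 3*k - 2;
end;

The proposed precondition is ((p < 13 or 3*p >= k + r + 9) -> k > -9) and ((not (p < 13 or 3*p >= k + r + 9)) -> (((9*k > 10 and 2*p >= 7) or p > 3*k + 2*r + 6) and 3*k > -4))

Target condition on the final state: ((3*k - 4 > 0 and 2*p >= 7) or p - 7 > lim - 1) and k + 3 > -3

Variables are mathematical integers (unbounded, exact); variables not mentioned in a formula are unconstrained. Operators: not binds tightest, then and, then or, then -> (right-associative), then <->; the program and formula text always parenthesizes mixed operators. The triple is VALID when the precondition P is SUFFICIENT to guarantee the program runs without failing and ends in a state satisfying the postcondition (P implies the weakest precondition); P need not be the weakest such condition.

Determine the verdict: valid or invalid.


Working backward. After the program, the postcondition ((3*k - 4 > 0 and 2*p >= 7) or p - 7 > lim - 1) and k + 3 > -3 must hold; in canonical form it is ((3*k > 4 and 2*p >= 7) or p > lim + 6) and k > -6.
Then branch requires k > -6; else branch requires ((9*k > 10 and 2*p >= 7) or p > lim + 6) and 3*k > -4.
Before the if: ((p < 13 or 3*p >= k + r + 9) -> k > -6) and ((not (p < 13 or 3*p >= k + r + 9)) -> (((9*k > 10 and 2*p >= 7) or p > lim + 6) and 3*k > -4))
Before skip: ((p < 13 or 3*p >= k + r + 9) -> k > -6) and ((not (p < 13 or 3*p >= k + r + 9)) -> (((9*k > 10 and 2*p >= 7) or p > lim + 6) and 3*k > -4))
Before lim := 2*r + 3*k: ((p < 13 or 3*p >= k + r + 9) -> k > -6) and ((not (p < 13 or 3*p >= k + r + 9)) -> (((9*k > 10 and 2*p >= 7) or p > 3*k + 2*r + 6) and 3*k > -4))
Before skip: ((p < 13 or 3*p >= k + r + 9) -> k > -6) and ((not (p < 13 or 3*p >= k + r + 9)) -> (((9*k > 10 and 2*p >= 7) or p > 3*k + 2*r + 6) and 3*k > -4))
The weakest precondition is ((p < 13 or 3*p >= k + r + 9) -> k > -6) and ((not (p < 13 or 3*p >= k + r + 9)) -> (((9*k > 10 and 2*p >= 7) or p > 3*k + 2*r + 6) and 3*k > -4)).
Check whether ((p < 13 or 3*p >= k + r + 9) -> k > -9) and ((not (p < 13 or 3*p >= k + r + 9)) -> (((9*k > 10 and 2*p >= 7) or p > 3*k + 2*r + 6) and 3*k > -4)) implies it.
Countermodel: at the initial state k = -6, p = 0, r = 6, the precondition holds but the weakest precondition fails.
Answer: invalid


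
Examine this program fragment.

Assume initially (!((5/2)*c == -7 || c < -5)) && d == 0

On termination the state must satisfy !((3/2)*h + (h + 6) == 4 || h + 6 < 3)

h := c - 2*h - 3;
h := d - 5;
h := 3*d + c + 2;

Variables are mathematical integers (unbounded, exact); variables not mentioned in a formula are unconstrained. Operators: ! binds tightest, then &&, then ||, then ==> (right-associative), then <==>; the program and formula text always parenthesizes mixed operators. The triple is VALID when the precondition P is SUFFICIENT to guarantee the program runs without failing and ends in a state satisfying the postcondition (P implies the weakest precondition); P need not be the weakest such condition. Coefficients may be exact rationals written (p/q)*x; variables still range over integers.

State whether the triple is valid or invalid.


Working backward. After the program, the postcondition !((3/2)*h + (h + 6) == 4 || h + 6 < 3) must hold; in canonical form it is !((5/2)*h == -2 || h < -3).
Before h := 3*d + c + 2: !((5/2)*c + (15/2)*d == -7 || c + 3*d < -5)
Before h := d - 5: !((5/2)*c + (15/2)*d == -7 || c + 3*d < -5)
Before h := c - 2*h - 3: !((5/2)*c + (15/2)*d == -7 || c + 3*d < -5)
The weakest precondition is !((5/2)*c + (15/2)*d == -7 || c + 3*d < -5).
Check whether (!((5/2)*c == -7 || c < -5)) && d == 0 implies it.
Every state satisfying the precondition satisfies the weakest precondition: the implication holds.
Answer: valid


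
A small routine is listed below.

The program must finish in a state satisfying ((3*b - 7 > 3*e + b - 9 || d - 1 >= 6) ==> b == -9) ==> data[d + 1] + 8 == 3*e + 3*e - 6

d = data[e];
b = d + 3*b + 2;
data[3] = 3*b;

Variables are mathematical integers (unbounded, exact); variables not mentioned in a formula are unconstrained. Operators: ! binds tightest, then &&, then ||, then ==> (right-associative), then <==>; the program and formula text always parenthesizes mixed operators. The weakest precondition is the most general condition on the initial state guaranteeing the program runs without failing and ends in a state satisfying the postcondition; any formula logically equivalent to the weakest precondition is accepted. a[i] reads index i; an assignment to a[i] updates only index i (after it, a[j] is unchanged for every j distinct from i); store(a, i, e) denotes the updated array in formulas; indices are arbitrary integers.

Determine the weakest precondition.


Working backward. After the program, the postcondition ((3*b - 7 > 3*e + b - 9 || d - 1 >= 6) ==> b == -9) ==> data[d + 1] + 8 == 3*e + 3*e - 6 must hold; in canonical form it is ((2*b > 3*e - 2 || d >= 7) ==> b == -9) ==> data[d + 1] == 6*e - 14.
Before data[3] := 3*b: ((2*b > 3*e - 2 || d >= 7) ==> b == -9) ==> store(data, 3, 3*b)[d + 1] == 6*e - 14
Before b := d + 3*b + 2: ((6*b + 2*d > 3*e - 6 || d >= 7) ==> 3*b + d == -11) ==> store(data, 3, 9*b + 3*d + 6)[d + 1] == 6*e - 14
Before d := data[e]: ((2*data[e] + 6*b > 3*e - 6 || data[e] >= 7) ==> data[e] + 3*b == -11) ==> store(data, 3, 3*data[e] + 9*b + 6)[data[e] + 1] == 6*e - 14
Answer: WP = ((2*data[e] + 6*b > 3*e - 6 || data[e] >= 7) ==> data[e] + 3*b == -11) ==> store(data, 3, 3*data[e] + 9*b + 6)[data[e] + 1] == 6*e - 14


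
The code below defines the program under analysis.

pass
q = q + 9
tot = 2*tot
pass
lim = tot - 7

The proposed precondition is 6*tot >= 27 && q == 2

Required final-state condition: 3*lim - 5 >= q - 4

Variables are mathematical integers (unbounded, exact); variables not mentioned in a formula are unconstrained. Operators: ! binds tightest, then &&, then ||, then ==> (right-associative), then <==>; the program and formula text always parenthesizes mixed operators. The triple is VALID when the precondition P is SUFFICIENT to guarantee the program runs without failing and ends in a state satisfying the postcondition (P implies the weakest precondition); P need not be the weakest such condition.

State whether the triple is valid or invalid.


Working backward. After the program, the postcondition 3*lim - 5 >= q - 4 must hold; in canonical form it is 3*lim >= q + 1.
Before lim := tot - 7: 3*tot >= q + 22
Before skip: 3*tot >= q + 22
Before tot := 2*tot: 6*tot >= q + 22
Before q := q + 9: 6*tot >= q + 31
Before skip: 6*tot >= q + 31
The weakest precondition is 6*tot >= q + 31.
Check whether 6*tot >= 27 && q == 2 implies it.
Countermodel: at the initial state q = 2, tot = 5, the precondition holds but the weakest precondition fails.
Answer: invalid


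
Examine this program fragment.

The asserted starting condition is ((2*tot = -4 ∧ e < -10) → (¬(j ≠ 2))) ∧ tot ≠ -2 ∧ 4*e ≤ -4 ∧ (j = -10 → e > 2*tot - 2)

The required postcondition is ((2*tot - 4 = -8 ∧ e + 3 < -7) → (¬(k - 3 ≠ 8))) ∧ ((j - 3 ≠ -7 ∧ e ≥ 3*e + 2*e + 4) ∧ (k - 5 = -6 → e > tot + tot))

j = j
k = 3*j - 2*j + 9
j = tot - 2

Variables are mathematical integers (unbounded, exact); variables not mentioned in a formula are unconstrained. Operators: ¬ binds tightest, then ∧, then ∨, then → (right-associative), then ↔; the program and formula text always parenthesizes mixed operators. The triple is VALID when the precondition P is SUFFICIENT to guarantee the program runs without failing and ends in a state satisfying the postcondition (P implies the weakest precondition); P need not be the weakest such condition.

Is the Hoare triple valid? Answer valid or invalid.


Working backward. After the program, the postcondition ((2*tot - 4 = -8 ∧ e + 3 < -7) → (¬(k - 3 ≠ 8))) ∧ ((j - 3 ≠ -7 ∧ e ≥ 3*e + 2*e + 4) ∧ (k - 5 = -6 → e > tot + tot)) must hold; in canonical form it is ((2*tot = -4 ∧ e < -10) → (¬(k ≠ 11))) ∧ j ≠ -4 ∧ 4*e ≤ -4 ∧ (k = -1 → e > 2*tot).
Before j := tot - 2: ((2*tot = -4 ∧ e < -10) → (¬(k ≠ 11))) ∧ tot ≠ -2 ∧ 4*e ≤ -4 ∧ (k = -1 → e > 2*tot)
Before k := 3*j - 2*j + 9: ((2*tot = -4 ∧ e < -10) → (¬(j ≠ 2))) ∧ tot ≠ -2 ∧ 4*e ≤ -4 ∧ (j = -10 → e > 2*tot)
Before j := j: ((2*tot = -4 ∧ e < -10) → (¬(j ≠ 2))) ∧ tot ≠ -2 ∧ 4*e ≤ -4 ∧ (j = -10 → e > 2*tot)
The weakest precondition is ((2*tot = -4 ∧ e < -10) → (¬(j ≠ 2))) ∧ tot ≠ -2 ∧ 4*e ≤ -4 ∧ (j = -10 → e > 2*tot).
Check whether ((2*tot = -4 ∧ e < -10) → (¬(j ≠ 2))) ∧ tot ≠ -2 ∧ 4*e ≤ -4 ∧ (j = -10 → e > 2*tot - 2) implies it.
Countermodel: at the initial state e = -6, j = -10, tot = -3, the precondition holds but the weakest precondition fails.
Answer: invalid


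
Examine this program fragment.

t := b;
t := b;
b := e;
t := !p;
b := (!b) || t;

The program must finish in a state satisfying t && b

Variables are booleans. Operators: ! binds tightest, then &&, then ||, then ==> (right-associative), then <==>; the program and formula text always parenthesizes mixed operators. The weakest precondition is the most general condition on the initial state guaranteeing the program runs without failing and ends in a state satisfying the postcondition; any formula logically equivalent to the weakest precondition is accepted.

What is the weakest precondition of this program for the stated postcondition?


Working backward. After the program, t && b must hold.
Before b := (!b) || t: t && ((!b) || t)
Before t := !p: (!p) && ((!b) || (!p))
Before b := e: (!p) && ((!e) || (!p))
Before t := b: (!p) && ((!e) || (!p))
Before t := b: (!p) && ((!e) || (!p))
Answer: WP = (!p) && ((!e) || (!p))


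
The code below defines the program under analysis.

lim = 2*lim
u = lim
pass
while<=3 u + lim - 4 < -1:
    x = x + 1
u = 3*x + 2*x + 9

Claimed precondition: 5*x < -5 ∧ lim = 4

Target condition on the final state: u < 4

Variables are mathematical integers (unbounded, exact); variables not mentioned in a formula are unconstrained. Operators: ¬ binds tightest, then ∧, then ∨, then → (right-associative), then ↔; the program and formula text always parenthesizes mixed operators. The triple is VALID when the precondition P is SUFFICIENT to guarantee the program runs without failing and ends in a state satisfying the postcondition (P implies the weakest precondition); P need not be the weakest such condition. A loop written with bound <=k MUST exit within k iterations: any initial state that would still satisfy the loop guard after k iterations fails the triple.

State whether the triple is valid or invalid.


Working backward. After the program, u < 4 must hold.
Before u := 3*x + 2*x + 9: 5*x < -5
Before the loop (bound <=3), unroll the exhaustion recursion (WP_0 = exit-now case; WP_j = one more guarded iteration, up to j = 3):
  WP_0: (¬(lim + u < 3)) ∧ 5*x < -5
  WP_1: (lim + u < 3 → ((¬(lim + u < 3)) ∧ 5*x < -10)) ∧ ((¬(lim + u < 3)) → 5*x < -5)
  WP_2: (lim + u < 3 → ((lim + u < 3 → ((¬(lim + u < 3)) ∧ 5*x < -15)) ∧ ((¬(lim + u < 3)) → 5*x < -10))) ∧ ((¬(lim + u < 3)) → 5*x < -5)
  WP_3: (lim + u < 3 → ((lim + u < 3 → ((lim + u < 3 → ((¬(lim + u < 3)) ∧ 5*x < -20)) ∧ ((¬(lim + u < 3)) → 5*x < -15))) ∧ ((¬(lim + u < 3)) → 5*x < -10))) ∧ ((¬(lim + u < 3)) → 5*x < -5)
So before the loop: (lim + u < 3 → ((lim + u < 3 → ((lim + u < 3 → ((¬(lim + u < 3)) ∧ 5*x < -20)) ∧ ((¬(lim + u < 3)) → 5*x < -15))) ∧ ((¬(lim + u < 3)) → 5*x < -10))) ∧ ((¬(lim + u < 3)) → 5*x < -5)
Before skip: (lim + u < 3 → ((lim + u < 3 → ((lim + u < 3 → ((¬(lim + u < 3)) ∧ 5*x < -20)) ∧ ((¬(lim + u < 3)) → 5*x < -15))) ∧ ((¬(lim + u < 3)) → 5*x < -10))) ∧ ((¬(lim + u < 3)) → 5*x < -5)
Before u := lim: (2*lim < 3 → ((2*lim < 3 → ((2*lim < 3 → ((¬(2*lim < 3)) ∧ 5*x < -20)) ∧ ((¬(2*lim < 3)) → 5*x < -15))) ∧ ((¬(2*lim < 3)) → 5*x < -10))) ∧ ((¬(2*lim < 3)) → 5*x < -5)
Before lim := 2*lim: (4*lim < 3 → ((4*lim < 3 → ((4*lim < 3 → ((¬(4*lim < 3)) ∧ 5*x < -20)) ∧ ((¬(4*lim < 3)) → 5*x < -15))) ∧ ((¬(4*lim < 3)) → 5*x < -10))) ∧ ((¬(4*lim < 3)) → 5*x < -5)
The weakest precondition is (4*lim < 3 → ((4*lim < 3 → ((4*lim < 3 → ((¬(4*lim < 3)) ∧ 5*x < -20)) ∧ ((¬(4*lim < 3)) → 5*x < -15))) ∧ ((¬(4*lim < 3)) → 5*x < -10))) ∧ ((¬(4*lim < 3)) → 5*x < -5).
Check whether 5*x < -5 ∧ lim = 4 implies it.
Every state satisfying the precondition satisfies the weakest precondition: the implication holds.
Answer: valid


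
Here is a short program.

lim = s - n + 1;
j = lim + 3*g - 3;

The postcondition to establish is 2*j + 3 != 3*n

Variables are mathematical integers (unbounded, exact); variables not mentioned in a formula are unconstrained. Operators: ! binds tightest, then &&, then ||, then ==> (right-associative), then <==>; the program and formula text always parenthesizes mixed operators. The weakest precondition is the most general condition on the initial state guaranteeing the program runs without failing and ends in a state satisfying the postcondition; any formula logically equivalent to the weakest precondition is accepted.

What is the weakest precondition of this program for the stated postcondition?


Working backward. After the program, the postcondition 2*j + 3 != 3*n must hold; in canonical form it is 2*j != 3*n - 3.
Before j := lim + 3*g - 3: 6*g + 2*lim != 3*n + 3
Before lim := s - n + 1: 6*g + 2*s != 5*n + 1
Answer: WP = 6*g + 2*s != 5*n + 1


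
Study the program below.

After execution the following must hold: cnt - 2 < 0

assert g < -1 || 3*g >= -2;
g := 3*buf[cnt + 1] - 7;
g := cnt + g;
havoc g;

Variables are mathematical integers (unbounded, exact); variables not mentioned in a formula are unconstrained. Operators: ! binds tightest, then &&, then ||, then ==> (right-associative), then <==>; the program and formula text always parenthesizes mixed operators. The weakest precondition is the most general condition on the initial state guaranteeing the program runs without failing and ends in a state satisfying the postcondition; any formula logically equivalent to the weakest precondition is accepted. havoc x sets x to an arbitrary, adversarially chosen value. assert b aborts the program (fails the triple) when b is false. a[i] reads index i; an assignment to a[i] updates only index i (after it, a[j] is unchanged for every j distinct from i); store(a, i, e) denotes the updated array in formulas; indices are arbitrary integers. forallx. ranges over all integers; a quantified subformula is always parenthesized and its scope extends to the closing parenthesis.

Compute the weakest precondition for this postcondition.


Working backward. After the program, the postcondition cnt - 2 < 0 must hold; in canonical form it is cnt < 2.
Before havoc g: cnt < 2
Before g := cnt + g: cnt < 2
Before g := 3*buf[cnt + 1] - 7: cnt < 2
Before assert g < -1 || 3*g >= -2: (g < -1 || 3*g >= -2) && cnt < 2
Answer: WP = (g < -1 || 3*g >= -2) && cnt < 2


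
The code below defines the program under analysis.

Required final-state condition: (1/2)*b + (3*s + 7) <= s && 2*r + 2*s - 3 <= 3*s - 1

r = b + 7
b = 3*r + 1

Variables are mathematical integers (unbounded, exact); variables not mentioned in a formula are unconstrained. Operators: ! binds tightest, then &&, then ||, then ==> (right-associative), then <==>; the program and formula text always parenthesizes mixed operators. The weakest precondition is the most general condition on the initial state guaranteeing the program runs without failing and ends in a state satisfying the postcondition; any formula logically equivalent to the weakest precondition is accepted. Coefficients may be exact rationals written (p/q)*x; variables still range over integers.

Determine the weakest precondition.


Working backward. After the program, the postcondition (1/2)*b + (3*s + 7) <= s && 2*r + 2*s - 3 <= 3*s - 1 must hold; in canonical form it is (1/2)*b + 2*s <= -7 && 2*r <= s + 2.
Before b := 3*r + 1: (3/2)*r + 2*s <= -15/2 && 2*r <= s + 2
Before r := b + 7: (3/2)*b + 2*s <= -18 && 2*b <= s - 12
Answer: WP = (3/2)*b + 2*s <= -18 && 2*b <= s - 12


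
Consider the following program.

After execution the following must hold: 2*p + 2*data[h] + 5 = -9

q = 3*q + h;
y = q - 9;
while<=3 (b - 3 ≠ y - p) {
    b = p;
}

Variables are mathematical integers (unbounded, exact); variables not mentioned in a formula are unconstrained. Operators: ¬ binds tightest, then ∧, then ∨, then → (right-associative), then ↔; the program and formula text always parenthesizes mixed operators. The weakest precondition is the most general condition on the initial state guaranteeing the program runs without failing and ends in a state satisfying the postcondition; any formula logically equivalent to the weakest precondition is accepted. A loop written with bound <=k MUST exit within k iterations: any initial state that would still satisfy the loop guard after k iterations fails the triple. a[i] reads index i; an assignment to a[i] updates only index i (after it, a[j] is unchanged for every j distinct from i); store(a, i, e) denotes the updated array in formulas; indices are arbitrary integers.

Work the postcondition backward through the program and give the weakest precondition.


Working backward. After the program, the postcondition 2*p + 2*data[h] + 5 = -9 must hold; in canonical form it is 2*data[h] + 2*p = -14.
Before the loop (bound <=3), unroll the exhaustion recursion (WP_0 = exit-now case; WP_j = one more guarded iteration, up to j = 3):
  WP_0: (¬(b + p ≠ y + 3)) ∧ 2*data[h] + 2*p = -14
  WP_1: (b + p ≠ y + 3 → ((¬(2*p ≠ y + 3)) ∧ 2*data[h] + 2*p = -14)) ∧ ((¬(b + p ≠ y + 3)) → 2*data[h] + 2*p = -14)
  WP_2: (b + p ≠ y + 3 → ((2*p ≠ y + 3 → ((¬(2*p ≠ y + 3)) ∧ 2*data[h] + 2*p = -14)) ∧ ((¬(2*p ≠ y + 3)) → 2*data[h] + 2*p = -14))) ∧ ((¬(b + p ≠ y + 3)) → 2*data[h] + 2*p = -14)
  WP_3: (b + p ≠ y + 3 → ((2*p ≠ y + 3 → ((2*p ≠ y + 3 → ((¬(2*p ≠ y + 3)) ∧ 2*data[h] + 2*p = -14)) ∧ ((¬(2*p ≠ y + 3)) → 2*data[h] + 2*p = -14))) ∧ ((¬(2*p ≠ y + 3)) → 2*data[h] + 2*p = -14))) ∧ ((¬(b + p ≠ y + 3)) → 2*data[h] + 2*p = -14)
So before the loop: (b + p ≠ y + 3 → ((2*p ≠ y + 3 → ((2*p ≠ y + 3 → ((¬(2*p ≠ y + 3)) ∧ 2*data[h] + 2*p = -14)) ∧ ((¬(2*p ≠ y + 3)) → 2*data[h] + 2*p = -14))) ∧ ((¬(2*p ≠ y + 3)) → 2*data[h] + 2*p = -14))) ∧ ((¬(b + p ≠ y + 3)) → 2*data[h] + 2*p = -14)
Before y := q - 9: (b + p ≠ q - 6 → ((2*p ≠ q - 6 → ((2*p ≠ q - 6 → ((¬(2*p ≠ q - 6)) ∧ 2*data[h] + 2*p = -14)) ∧ ((¬(2*p ≠ q - 6)) → 2*data[h] + 2*p = -14))) ∧ ((¬(2*p ≠ q - 6)) → 2*data[h] + 2*p = -14))) ∧ ((¬(b + p ≠ q - 6)) → 2*data[h] + 2*p = -14)
Before q := 3*q + h: (b + p ≠ h + 3*q - 6 → ((2*p ≠ h + 3*q - 6 → ((2*p ≠ h + 3*q - 6 → ((¬(2*p ≠ h + 3*q - 6)) ∧ 2*data[h] + 2*p = -14)) ∧ ((¬(2*p ≠ h + 3*q - 6)) → 2*data[h] + 2*p = -14))) ∧ ((¬(2*p ≠ h + 3*q - 6)) → 2*data[h] + 2*p = -14))) ∧ ((¬(b + p ≠ h + 3*q - 6)) → 2*data[h] + 2*p = -14)
Answer: WP = (b + p ≠ h + 3*q - 6 → ((2*p ≠ h + 3*q - 6 → ((2*p ≠ h + 3*q - 6 → ((¬(2*p ≠ h + 3*q - 6)) ∧ 2*data[h] + 2*p = -14)) ∧ ((¬(2*p ≠ h + 3*q - 6)) → 2*data[h] + 2*p = -14))) ∧ ((¬(2*p ≠ h + 3*q - 6)) → 2*data[h] + 2*p = -14))) ∧ ((¬(b + p ≠ h + 3*q - 6)) → 2*data[h] + 2*p = -14)
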